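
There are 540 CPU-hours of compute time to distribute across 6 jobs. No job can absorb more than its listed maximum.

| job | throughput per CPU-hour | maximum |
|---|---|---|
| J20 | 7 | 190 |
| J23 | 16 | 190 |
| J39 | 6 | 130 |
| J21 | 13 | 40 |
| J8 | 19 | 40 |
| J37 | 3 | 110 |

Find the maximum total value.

6130

Order the jobs by throughput per CPU-hour: J8 19 > J23 16 > J21 13 > J20 7 > J39 6 > J37 3.
Give J8 40 to hit its cap of 40 → 500 left.
J23 takes 190 to reach its cap of 190 → 310 left.
J21: +40 to 40 (cap) → 270 left.
J20 takes 190 to reach its cap of 190 → 80 left.
J39 has room for 130 but only 80 remain, so it gets 80.
Total = 7×190 + 16×190 + 6×80 + 13×40 + 19×40 = 6130.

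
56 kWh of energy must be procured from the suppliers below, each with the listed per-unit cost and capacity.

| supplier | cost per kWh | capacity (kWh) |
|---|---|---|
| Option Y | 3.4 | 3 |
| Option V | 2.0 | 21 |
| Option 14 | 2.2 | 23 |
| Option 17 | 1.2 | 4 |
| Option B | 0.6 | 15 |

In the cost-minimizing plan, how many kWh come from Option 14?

Cheapest first:
Option B at 0.6: take all 15 kWh → 41 still needed.
Option 17 (1.2): use full 4 → 37 kWh to go.
Option V at 2.0: take all 21 kWh → 16 still needed.
Take 16 from Option 14 at 2.2 to finish.
Option Y: unused.

16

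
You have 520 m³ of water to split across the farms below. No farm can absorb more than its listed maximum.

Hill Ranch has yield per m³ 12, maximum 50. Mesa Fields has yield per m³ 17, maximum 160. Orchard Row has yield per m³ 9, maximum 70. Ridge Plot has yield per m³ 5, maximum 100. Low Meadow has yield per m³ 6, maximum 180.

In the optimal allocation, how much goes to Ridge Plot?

60

Highest yield per m³ first: Mesa Fields 17 > Hill Ranch 12 > Orchard Row 9 > Low Meadow 6 > Ridge Plot 5.
Give Mesa Fields 160 to hit its cap of 160 → 360 left.
Hill Ranch takes 50 to reach its cap of 50 → 310 left.
Orchard Row takes 70 to reach its cap of 70 → 240 left.
Give Low Meadow 180 to hit its cap of 180 → 60 left.
Only 60 left; Ridge Plot takes them to reach 60.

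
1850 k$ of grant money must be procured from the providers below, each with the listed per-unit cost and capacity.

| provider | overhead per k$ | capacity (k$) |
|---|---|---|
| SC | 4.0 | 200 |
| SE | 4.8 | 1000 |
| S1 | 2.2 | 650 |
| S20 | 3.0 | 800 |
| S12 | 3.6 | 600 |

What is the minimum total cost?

Fill from the cheapest provider first.
Take 650 from S1 at 2.2 ; need 1200 more.
Take 800 from S20 at 3.0 ; need 400 more.
S12 at 3.6: take 400 of its 600 ; requirement met.
SC, SE: unused.
Cost = 650×2.2 + 800×3.0 + 400×3.6 = 5270.

5270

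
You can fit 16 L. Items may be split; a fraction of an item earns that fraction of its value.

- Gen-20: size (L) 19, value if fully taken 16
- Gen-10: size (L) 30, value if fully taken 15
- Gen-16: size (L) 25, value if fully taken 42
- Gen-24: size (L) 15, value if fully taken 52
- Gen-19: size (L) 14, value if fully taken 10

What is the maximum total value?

53.68

Sort by value density: Gen-24 52/15≈3.47, Gen-16 42/25≈1.68, Gen-20 16/19≈0.842, Gen-19 10/14≈0.714, Gen-10 15/30≈0.5.
Take all of Gen-24 (15 L, value 52) ; 1 L left.
Only 1 L remain; take 1/25 of Gen-16 for value 42×1/25 = 1.68.
Total value = 53.68.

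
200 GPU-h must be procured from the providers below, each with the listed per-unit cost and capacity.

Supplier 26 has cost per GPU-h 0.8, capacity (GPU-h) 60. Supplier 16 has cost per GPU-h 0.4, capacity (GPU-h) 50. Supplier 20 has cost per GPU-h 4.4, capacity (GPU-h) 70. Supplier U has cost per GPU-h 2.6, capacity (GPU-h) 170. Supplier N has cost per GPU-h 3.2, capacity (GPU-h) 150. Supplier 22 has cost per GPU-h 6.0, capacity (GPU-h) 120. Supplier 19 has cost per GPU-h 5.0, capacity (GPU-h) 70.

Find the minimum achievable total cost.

Fill from the cheapest provider first.
Supplier 16 (0.4): use full 50 — 150 GPU-h to go.
Supplier 26 at 0.8: take all 60 GPU-h — 90 still needed.
Supplier U (2.6): take the remaining 90 — done.
Supplier N, Supplier 20, Supplier 19, Supplier 22: unused.
Cost = 50×0.4 + 60×0.8 + 90×2.6 = 302.

302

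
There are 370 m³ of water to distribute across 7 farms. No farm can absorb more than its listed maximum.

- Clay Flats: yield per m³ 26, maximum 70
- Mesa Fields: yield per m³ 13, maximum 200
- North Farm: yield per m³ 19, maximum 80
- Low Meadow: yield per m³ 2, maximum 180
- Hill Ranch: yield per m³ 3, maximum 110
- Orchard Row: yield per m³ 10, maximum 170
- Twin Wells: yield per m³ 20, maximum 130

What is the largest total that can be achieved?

7110

Order the farms by yield per m³: Clay Flats 26 > Twin Wells 20 > North Farm 19 > Mesa Fields 13 > Orchard Row 10 > Hill Ranch 3 > Low Meadow 2.
Clay Flats takes 70 to reach its cap of 70 ; 300 left.
Twin Wells: +130 to 130 (cap) ; 170 left.
Give North Farm 80 to hit its cap of 80 ; 90 left.
Only 90 left; Mesa Fields takes them to reach 90.
Total = 26×70 + 13×90 + 19×80 + 20×130 = 7110.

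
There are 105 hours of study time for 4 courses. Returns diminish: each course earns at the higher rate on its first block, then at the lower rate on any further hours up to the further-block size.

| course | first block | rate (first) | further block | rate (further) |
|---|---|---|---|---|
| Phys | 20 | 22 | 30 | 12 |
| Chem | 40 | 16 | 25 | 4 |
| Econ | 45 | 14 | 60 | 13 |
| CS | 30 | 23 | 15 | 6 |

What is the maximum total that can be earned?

1980

Order all 8 blocks by rate: CS/first 23 > Phys/first 22 > Chem/first 16 > Econ/first 14 > Econ/second 13 > Phys/second 12 > CS/second 6 > Chem/second 4.
Fill CS first block (30 at 23) → 75 left.
Phys/first (22): +20 → 55 left.
Fill Chem first block (40 at 16) → 15 left.
Econ first at 14: only 15 left, fill 15.
Total = 23×30 + 22×20 + 16×40 + 14×15 = 1980.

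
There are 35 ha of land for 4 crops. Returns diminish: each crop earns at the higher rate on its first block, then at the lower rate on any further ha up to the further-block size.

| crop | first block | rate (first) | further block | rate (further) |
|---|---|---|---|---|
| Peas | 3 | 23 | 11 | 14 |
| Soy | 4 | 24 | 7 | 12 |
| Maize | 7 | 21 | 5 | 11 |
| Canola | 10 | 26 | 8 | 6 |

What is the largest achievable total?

Order all 8 blocks by rate: Canola/first 26 > Soy/first 24 > Peas/first 23 > Maize/first 21 > Peas/second 14 > Soy/second 12 > Maize/second 11 > Canola/second 6.
Canola first at 26: fill all 10 ; 25 left.
Soy first at 24: fill all 4 ; 21 left.
Fill Peas first block (3 at 23) ; 18 left.
Maize first at 21: fill all 7 ; 11 left.
Fill Peas second block (11 at 14) ; 0 left.
Total = 26×10 + 24×4 + 23×3 + 21×7 + 14×11 = 726.

726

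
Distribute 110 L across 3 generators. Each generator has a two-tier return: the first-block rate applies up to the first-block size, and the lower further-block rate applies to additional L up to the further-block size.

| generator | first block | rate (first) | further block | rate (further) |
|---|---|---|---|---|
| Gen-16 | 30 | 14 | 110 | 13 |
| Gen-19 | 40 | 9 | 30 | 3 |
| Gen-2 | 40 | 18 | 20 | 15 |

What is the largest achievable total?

1700

Treat each block as its own option and order by rate: Gen-2/T1 18 > Gen-2/T2 15 > Gen-16/T1 14 > Gen-16/T2 13 > Gen-19/T1 9 > Gen-19/T2 3.
Gen-2 T1 at 18: fill all 40 — 70 left.
Gen-2 T2 at 15: fill all 20 — 50 left.
Fill Gen-16 T1 block (30 at 14) — 20 left.
Gen-16 T2 at 13: only 20 left, fill 20.
Total = 18×40 + 15×20 + 14×30 + 13×20 = 1700.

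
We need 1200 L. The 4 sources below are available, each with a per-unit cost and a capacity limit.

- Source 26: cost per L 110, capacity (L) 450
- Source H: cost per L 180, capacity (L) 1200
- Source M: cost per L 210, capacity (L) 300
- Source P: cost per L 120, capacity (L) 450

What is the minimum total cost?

Cheapest first:
Source 26 at 110: take all 450 L ; 750 still needed.
Take 450 from Source P at 120 ; need 300 more.
Source H (180): take the remaining 300 ; done.
Source M: unused.
Cost = 450×110 + 450×120 + 300×180 = 157500.

157500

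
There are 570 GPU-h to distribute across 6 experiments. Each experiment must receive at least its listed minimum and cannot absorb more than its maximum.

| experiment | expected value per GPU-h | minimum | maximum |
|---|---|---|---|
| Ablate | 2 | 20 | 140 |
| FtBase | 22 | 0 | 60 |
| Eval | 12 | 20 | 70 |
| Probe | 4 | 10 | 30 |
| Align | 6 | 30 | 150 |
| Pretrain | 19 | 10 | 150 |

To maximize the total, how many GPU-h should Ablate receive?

Meeting every minimum uses 20+0+20+10+30+10 = 90 GPU-h, leaving 480.
Highest expected value per GPU-h first: FtBase 22 > Pretrain 19 > Eval 12 > Align 6 > Probe 4 > Ablate 2.
FtBase: +60 to 60 (cap) → 420 left.
Give Pretrain 140 more to hit its cap of 150 → 280 left.
Give Eval 50 more to hit its cap of 70 → 230 left.
Give Align 120 more to hit its cap of 150 → 110 left.
Probe: +20 to 30 (cap) → 90 left.
Ablate: +90 (room for 120) → 110. Pool exhausted.

110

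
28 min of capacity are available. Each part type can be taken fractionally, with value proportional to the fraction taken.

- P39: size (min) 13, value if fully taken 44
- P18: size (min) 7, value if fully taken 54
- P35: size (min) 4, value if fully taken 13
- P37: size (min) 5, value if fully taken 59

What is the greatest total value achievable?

166.75

Rank by value-to-size ratio: P37 59/5≈11.8, P18 54/7≈7.71, P39 44/13≈3.38, P35 13/4≈3.25.
Take all of P37 (5 min, value 59) → 23 min left.
Take all of P18 (7 min, value 54) → 16 min left.
All 13 min of P39 fit (value 44) → 3 remain.
3 min left: a 3/4 share of P35 gives 13×3/4 = 9.75.
Total value = 166.75.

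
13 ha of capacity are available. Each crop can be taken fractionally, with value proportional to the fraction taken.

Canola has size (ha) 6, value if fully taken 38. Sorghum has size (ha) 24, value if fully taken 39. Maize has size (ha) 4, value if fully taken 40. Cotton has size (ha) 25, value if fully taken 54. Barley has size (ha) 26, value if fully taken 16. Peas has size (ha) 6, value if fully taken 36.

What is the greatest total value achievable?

96

Sort by value density: Maize 40/4≈10, Canola 38/6≈6.33, Peas 36/6≈6, Cotton 54/25≈2.16, Sorghum 39/24≈1.62, Barley 16/26≈0.615.
Take all of Maize (4 ha, value 40) ; 9 ha left.
All 6 ha of Canola fit (value 38) ; 3 remain.
Only 3 ha remain; take 3/6 of Peas for value 36×3/6 = 18.
Total value = 96.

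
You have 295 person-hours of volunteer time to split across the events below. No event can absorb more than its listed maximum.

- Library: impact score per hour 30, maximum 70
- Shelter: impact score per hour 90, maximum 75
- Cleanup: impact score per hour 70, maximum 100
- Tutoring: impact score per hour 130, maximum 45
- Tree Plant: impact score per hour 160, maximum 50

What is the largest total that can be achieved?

Highest impact score per hour first: Tree Plant 160 > Tutoring 130 > Shelter 90 > Cleanup 70 > Library 30.
Tree Plant: +50 to 50 (cap) — 245 left.
Tutoring: +45 to 45 (cap) — 200 left.
Give Shelter 75 to hit its cap of 75 — 125 left.
Cleanup takes 100 to reach its cap of 100 — 25 left.
Library has room for 70 but only 25 remain, so it gets 25.
Total = 30×25 + 90×75 + 70×100 + 130×45 + 160×50 = 28350.

28350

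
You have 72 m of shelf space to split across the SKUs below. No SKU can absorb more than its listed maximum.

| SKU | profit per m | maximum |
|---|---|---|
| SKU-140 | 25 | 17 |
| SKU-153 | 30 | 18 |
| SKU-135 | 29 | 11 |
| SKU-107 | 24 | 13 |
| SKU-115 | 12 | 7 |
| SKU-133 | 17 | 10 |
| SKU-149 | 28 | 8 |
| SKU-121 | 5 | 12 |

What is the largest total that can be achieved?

1905

Rank by profit per m: SKU-153 30 > SKU-135 29 > SKU-149 28 > SKU-140 25 > SKU-107 24 > SKU-133 17 > SKU-115 12 > SKU-121 5.
Give SKU-153 18 to hit its cap of 18 — 54 left.
SKU-135: +11 to 11 (cap) — 43 left.
Give SKU-149 8 to hit its cap of 8 — 35 left.
SKU-140: +17 to 17 (cap) — 18 left.
SKU-107: +13 to 13 (cap) — 5 left.
Only 5 left; SKU-133 takes them to reach 5.
Total = 25×17 + 30×18 + 29×11 + 24×13 + 17×5 + 28×8 = 1905.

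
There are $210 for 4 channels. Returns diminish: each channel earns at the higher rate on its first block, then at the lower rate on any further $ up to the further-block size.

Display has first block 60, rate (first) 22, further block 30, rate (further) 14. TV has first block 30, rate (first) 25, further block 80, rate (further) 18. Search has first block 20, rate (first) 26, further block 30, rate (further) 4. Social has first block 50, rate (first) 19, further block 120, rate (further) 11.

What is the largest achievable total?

4440

Treat each block as its own option and order by rate: Search/T1 26 > TV/T1 25 > Display/T1 22 > Social/T1 19 > TV/T2 18 > Display/T2 14 > Social/T2 11 > Search/T2 4.
Fill Search T1 block (20 at 26) ; 190 left.
Fill TV T1 block (30 at 25) ; 160 left.
Display/T1 (22): +60 ; 100 left.
Fill Social T1 block (50 at 19) ; 50 left.
50 remain; put them into TV T2 at 18.
Total = 26×20 + 25×30 + 22×60 + 19×50 + 18×50 = 4440.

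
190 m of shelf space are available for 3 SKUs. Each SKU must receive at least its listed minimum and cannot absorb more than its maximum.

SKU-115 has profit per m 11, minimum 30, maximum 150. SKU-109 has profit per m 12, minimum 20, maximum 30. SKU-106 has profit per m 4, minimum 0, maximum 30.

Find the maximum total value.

Meeting every minimum uses 30+20+0 = 50 m, leaving 140.
Order the SKUs by profit per m: SKU-109 12 > SKU-115 11 > SKU-106 4.
Give SKU-109 10 more to hit its cap of 30 — 130 left.
SKU-115: +120 to 150 (cap) — 10 left.
SKU-106 has room for 30 more but only 10 remain, so it gets 10.
Total = 11×150 + 12×30 + 4×10 = 2050.

2050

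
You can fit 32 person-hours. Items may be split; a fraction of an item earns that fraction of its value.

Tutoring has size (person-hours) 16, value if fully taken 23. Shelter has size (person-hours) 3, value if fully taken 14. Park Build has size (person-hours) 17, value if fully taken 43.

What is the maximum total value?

Sort by value density: Shelter 14/3≈4.67, Park Build 43/17≈2.53, Tutoring 23/16≈1.44.
Take all of Shelter (3 person-hours, value 14) ; 29 person-hours left.
All 17 person-hours of Park Build fit (value 43) ; 12 remain.
12 person-hours left: a 12/16 share of Tutoring gives 23×12/16 = 17.25.
Total value = 74.25.

74.25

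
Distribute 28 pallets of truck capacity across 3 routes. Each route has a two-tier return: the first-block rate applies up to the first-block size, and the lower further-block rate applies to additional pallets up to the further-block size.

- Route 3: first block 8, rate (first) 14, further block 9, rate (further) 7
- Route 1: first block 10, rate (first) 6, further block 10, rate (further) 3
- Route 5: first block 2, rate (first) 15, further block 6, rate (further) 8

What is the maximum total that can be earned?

Rank every tier by rate: Route 5/T1 15 > Route 3/T1 14 > Route 5/T2 8 > Route 3/T2 7 > Route 1/T1 6 > Route 1/T2 3.
Route 5 T1 at 15: fill all 2 → 26 left.
Route 3/T1 (14): +8 → 18 left.
Route 5/T2 (8): +6 → 12 left.
Fill Route 3 T2 block (9 at 7) → 3 left.
Route 1/T1: +3 of 10 at 6; pool empty.
Total = 15×2 + 14×8 + 8×6 + 7×9 + 6×3 = 271.

271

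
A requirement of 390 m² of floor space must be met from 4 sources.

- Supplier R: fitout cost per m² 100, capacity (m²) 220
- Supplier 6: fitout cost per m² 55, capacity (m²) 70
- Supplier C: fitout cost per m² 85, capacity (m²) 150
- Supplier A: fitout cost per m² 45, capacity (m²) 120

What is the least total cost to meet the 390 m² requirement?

Cheapest first:
Take 120 from Supplier A at 45 — need 270 more.
Supplier 6 (55): use full 70 — 200 m² to go.
Supplier C at 85: take all 150 m² — 50 still needed.
Supplier R (100): take the remaining 50 — done.
Cost = 120×45 + 70×55 + 150×85 + 50×100 = 27000.

27000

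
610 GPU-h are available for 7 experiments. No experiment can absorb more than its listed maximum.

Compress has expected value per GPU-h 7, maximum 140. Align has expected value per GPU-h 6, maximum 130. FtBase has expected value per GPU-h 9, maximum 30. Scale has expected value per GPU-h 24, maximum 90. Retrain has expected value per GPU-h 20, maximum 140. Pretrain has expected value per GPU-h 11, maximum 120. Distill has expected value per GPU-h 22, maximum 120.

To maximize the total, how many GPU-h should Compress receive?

Rank by expected value per GPU-h: Scale 24 > Distill 22 > Retrain 20 > Pretrain 11 > FtBase 9 > Compress 7 > Align 6.
Give Scale 90 to hit its cap of 90 — 520 left.
Distill: +120 to 120 (cap) — 400 left.
Retrain: +140 to 140 (cap) — 260 left.
Give Pretrain 120 to hit its cap of 120 — 140 left.
FtBase takes 30 to reach its cap of 30 — 110 left.
Compress: +110 (room for 140) → 110. Pool exhausted.

110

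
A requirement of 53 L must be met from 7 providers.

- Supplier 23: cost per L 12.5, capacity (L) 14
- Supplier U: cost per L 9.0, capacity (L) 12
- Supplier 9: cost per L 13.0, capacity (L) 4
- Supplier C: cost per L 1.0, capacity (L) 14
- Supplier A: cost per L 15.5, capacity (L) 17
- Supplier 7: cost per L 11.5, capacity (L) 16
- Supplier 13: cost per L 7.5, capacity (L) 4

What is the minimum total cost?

423.5

Fill from the cheapest provider first.
Take 14 from Supplier C at 1.0 → need 39 more.
Supplier 13 at 7.5: take all 4 L → 35 still needed.
Take 12 from Supplier U at 9.0 → need 23 more.
Take 16 from Supplier 7 at 11.5 → need 7 more.
Take 7 from Supplier 23 at 12.5 to finish.
Supplier 9, Supplier A: unused.
Cost = 14×1.0 + 4×7.5 + 12×9.0 + 16×11.5 + 7×12.5 = 423.5.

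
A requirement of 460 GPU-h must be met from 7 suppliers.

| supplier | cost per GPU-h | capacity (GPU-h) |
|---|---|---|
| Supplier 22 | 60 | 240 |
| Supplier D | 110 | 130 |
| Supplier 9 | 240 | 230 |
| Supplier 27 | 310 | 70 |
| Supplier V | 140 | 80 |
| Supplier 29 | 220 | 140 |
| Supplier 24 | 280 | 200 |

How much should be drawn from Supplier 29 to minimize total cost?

Cheapest first:
Supplier 22 (60): use full 240 ; 220 GPU-h to go.
Take 130 from Supplier D at 110 ; need 90 more.
Supplier V (140): use full 80 ; 10 GPU-h to go.
Supplier 29 at 220: take 10 of its 140 ; requirement met.
Supplier 9, Supplier 24, Supplier 27: unused.

10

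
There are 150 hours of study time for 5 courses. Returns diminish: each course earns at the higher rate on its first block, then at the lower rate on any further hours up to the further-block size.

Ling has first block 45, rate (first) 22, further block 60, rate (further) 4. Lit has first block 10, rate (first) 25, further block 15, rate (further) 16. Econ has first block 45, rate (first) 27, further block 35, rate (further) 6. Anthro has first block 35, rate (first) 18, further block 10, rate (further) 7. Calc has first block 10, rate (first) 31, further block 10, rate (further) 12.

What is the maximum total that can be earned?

3475

Treat each block as its own option and order by rate: Calc/T1 31 > Econ/T1 27 > Lit/T1 25 > Ling/T1 22 > Anthro/T1 18 > Lit/T2 16 > Calc/T2 12 > Anthro/T2 7 > Econ/T2 6 > Ling/T2 4.
Fill Calc T1 block (10 at 31) — 140 left.
Fill Econ T1 block (45 at 27) — 95 left.
Fill Lit T1 block (10 at 25) — 85 left.
Ling/T1 (22): +45 — 40 left.
Anthro/T1 (18): +35 — 5 left.
5 remain; put them into Lit T2 at 16.
Total = 31×10 + 27×45 + 25×10 + 22×45 + 18×35 + 16×5 = 3475.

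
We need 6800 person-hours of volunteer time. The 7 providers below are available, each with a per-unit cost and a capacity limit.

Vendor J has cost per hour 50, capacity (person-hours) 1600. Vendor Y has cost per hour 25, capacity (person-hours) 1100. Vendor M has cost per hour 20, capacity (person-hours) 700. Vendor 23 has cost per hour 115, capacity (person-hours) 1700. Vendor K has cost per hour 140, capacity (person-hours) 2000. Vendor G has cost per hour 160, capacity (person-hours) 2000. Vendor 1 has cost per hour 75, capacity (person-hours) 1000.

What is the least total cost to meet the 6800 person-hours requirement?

Fill from the cheapest provider first.
Vendor M (20): use full 700 → 6100 person-hours to go.
Vendor Y at 25: take all 1100 person-hours → 5000 still needed.
Take 1600 from Vendor J at 50 → need 3400 more.
Vendor 1 (75): use full 1000 → 2400 person-hours to go.
Vendor 23 (115): use full 1700 → 700 person-hours to go.
Vendor K at 140: take 700 of its 2000 → requirement met.
Vendor G: unused.
Cost = 700×20 + 1100×25 + 1600×50 + 1000×75 + 1700×115 + 700×140 = 490000.

490000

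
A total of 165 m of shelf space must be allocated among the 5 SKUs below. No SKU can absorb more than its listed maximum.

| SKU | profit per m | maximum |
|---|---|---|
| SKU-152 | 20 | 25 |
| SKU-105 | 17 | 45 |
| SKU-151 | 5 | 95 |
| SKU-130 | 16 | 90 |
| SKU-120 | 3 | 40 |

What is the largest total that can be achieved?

2730

Highest profit per m first: SKU-152 20 > SKU-105 17 > SKU-130 16 > SKU-151 5 > SKU-120 3.
Give SKU-152 25 to hit its cap of 25 ; 140 left.
Give SKU-105 45 to hit its cap of 45 ; 95 left.
SKU-130 takes 90 to reach its cap of 90 ; 5 left.
Only 5 left; SKU-151 takes them to reach 5.
Total = 20×25 + 17×45 + 5×5 + 16×90 = 2730.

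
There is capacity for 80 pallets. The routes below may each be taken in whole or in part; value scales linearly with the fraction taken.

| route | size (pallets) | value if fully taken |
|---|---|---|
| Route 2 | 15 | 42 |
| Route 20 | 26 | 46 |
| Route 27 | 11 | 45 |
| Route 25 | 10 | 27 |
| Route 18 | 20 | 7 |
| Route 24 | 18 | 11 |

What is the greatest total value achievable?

171

Sort by value density: Route 27 45/11≈4.09, Route 2 42/15≈2.8, Route 25 27/10≈2.7, Route 20 46/26≈1.77, Route 24 11/18≈0.611, Route 18 7/20≈0.35.
Route 27: take in full, 11 pallets for value 45 → 69 left.
Route 2: take in full, 15 pallets for value 42 → 54 left.
Route 25: take in full, 10 pallets for value 27 → 44 left.
Route 20: take in full, 26 pallets for value 46 → 18 left.
Take all of Route 24 (18 pallets, value 11) → 0 pallets left.
Total value = 171.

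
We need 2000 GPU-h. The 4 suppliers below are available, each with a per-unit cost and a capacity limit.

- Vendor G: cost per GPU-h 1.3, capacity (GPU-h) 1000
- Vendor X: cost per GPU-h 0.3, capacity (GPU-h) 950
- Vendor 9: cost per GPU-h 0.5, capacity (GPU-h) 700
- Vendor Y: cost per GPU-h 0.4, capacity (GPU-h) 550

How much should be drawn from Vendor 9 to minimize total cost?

Cheapest first:
Vendor X (0.3): use full 950 — 1050 GPU-h to go.
Take 550 from Vendor Y at 0.4 — need 500 more.
Vendor 9 at 0.5: take 500 of its 700 — requirement met.
Vendor G: unused.

500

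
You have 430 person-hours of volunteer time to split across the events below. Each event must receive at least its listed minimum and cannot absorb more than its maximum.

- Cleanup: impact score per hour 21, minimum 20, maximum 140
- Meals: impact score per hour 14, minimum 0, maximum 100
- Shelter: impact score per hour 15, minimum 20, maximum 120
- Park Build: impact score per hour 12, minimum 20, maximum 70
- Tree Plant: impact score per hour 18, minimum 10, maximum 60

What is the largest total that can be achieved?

7320

Meeting every minimum uses 20+0+20+20+10 = 70 person-hours, leaving 360.
Highest impact score per hour first: Cleanup 21 > Tree Plant 18 > Shelter 15 > Meals 14 > Park Build 12.
Cleanup takes 120 more to reach its cap of 140 ; 240 left.
Tree Plant takes 50 more to reach its cap of 60 ; 190 left.
Shelter: +100 to 120 (cap) ; 90 left.
Meals has room for 100 more but only 90 remain, so it gets 90.
Total = 21×140 + 14×90 + 15×120 + 12×20 + 18×60 = 7320.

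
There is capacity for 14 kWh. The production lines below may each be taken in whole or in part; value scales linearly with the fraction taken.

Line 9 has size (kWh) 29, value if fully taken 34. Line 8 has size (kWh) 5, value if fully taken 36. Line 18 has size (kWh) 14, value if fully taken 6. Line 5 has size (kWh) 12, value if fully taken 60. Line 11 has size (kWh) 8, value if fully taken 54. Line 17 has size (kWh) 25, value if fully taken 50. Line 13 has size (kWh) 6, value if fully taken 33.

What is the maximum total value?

95.5

Sort by value density: Line 8 36/5≈7.2, Line 11 54/8≈6.75, Line 13 33/6≈5.5, Line 5 60/12≈5, Line 17 50/25≈2, Line 9 34/29≈1.17, Line 18 6/14≈0.429.
Line 8: take in full, 5 kWh for value 36 → 9 left.
Take all of Line 11 (8 kWh, value 54) → 1 kWh left.
Only 1 kWh remain; take 1/6 of Line 13 for value 33×1/6 = 5.5.
Total value = 95.5.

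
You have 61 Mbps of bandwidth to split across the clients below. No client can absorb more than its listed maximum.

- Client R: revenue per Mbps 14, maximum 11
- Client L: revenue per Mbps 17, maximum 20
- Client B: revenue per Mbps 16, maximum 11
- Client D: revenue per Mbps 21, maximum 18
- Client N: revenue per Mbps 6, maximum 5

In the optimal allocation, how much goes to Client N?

1

Highest revenue per Mbps first: Client D 21 > Client L 17 > Client B 16 > Client R 14 > Client N 6.
Client D: +18 to 18 (cap) → 43 left.
Client L: +20 to 20 (cap) → 23 left.
Client B: +11 to 11 (cap) → 12 left.
Client R takes 11 to reach its cap of 11 → 1 left.
Client N has room for 5 but only 1 remain, so it gets 1.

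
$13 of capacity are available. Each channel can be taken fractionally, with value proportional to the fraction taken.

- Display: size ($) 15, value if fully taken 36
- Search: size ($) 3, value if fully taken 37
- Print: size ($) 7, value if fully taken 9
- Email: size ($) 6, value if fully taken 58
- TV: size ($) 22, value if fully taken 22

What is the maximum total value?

Best value per unit of size first: Search 37/3≈12.3, Email 58/6≈9.67, Display 36/15≈2.4, Print 9/7≈1.29, TV 22/22≈1.
Take all of Search (3 $, value 37) ; 10 $ left.
Take all of Email (6 $, value 58) ; 4 $ left.
4 $ left: a 4/15 share of Display gives 36×4/15 = 9.6.
Total value = 104.6.

104.6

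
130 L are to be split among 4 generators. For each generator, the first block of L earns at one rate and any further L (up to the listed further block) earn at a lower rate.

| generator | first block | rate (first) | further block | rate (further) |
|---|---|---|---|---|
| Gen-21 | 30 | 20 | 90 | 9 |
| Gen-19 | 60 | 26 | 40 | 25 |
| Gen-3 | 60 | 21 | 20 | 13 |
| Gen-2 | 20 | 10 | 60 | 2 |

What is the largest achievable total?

Order all 8 blocks by rate: Gen-19/tier1 26 > Gen-19/tier2 25 > Gen-3/tier1 21 > Gen-21/tier1 20 > Gen-3/tier2 13 > Gen-2/tier1 10 > Gen-21/tier2 9 > Gen-2/tier2 2.
Gen-19/tier1 (26): +60 → 70 left.
Gen-19 tier2 at 25: fill all 40 → 30 left.
Gen-3/tier1: +30 of 60 at 21; pool empty.
Total = 26×60 + 25×40 + 21×30 = 3190.

3190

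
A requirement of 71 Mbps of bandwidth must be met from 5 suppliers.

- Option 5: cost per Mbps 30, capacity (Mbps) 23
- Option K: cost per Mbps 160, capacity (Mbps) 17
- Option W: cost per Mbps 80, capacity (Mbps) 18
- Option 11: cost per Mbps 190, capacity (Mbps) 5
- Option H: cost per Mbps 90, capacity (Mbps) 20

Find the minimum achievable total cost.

Fill from the cheapest supplier first.
Option 5 at 30: take all 23 Mbps → 48 still needed.
Option W (80): use full 18 → 30 Mbps to go.
Option H at 90: take all 20 Mbps → 10 still needed.
Option K at 160: take 10 of its 17 → requirement met.
Option 11: unused.
Cost = 23×30 + 18×80 + 20×90 + 10×160 = 5530.

5530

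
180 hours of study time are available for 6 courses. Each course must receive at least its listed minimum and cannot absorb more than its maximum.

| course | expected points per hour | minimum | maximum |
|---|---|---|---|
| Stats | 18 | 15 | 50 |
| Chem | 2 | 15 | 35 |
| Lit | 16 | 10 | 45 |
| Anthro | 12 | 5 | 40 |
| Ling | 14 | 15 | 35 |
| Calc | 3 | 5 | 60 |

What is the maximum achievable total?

2515

Meeting every minimum uses 15+15+10+5+15+5 = 65 hours, leaving 115.
Order the courses by expected points per hour: Stats 18 > Lit 16 > Ling 14 > Anthro 12 > Calc 3 > Chem 2.
Stats takes 35 more to reach its cap of 50 → 80 left.
Give Lit 35 more to hit its cap of 45 → 45 left.
Give Ling 20 more to hit its cap of 35 → 25 left.
Anthro has room for 35 more but only 25 remain, so it gets 30.
Total = 18×50 + 2×15 + 16×45 + 12×30 + 14×35 + 3×5 = 2515.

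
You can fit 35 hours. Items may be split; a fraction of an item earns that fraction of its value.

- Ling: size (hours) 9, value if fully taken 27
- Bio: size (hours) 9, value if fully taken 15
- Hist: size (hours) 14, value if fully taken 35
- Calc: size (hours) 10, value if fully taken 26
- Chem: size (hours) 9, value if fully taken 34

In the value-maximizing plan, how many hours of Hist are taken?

Best value per unit of size first: Chem 34/9≈3.78, Ling 27/9≈3, Calc 26/10≈2.6, Hist 35/14≈2.5, Bio 15/9≈1.67.
All 9 hours of Chem fit (value 34) ; 26 remain.
All 9 hours of Ling fit (value 27) ; 17 remain.
All 10 hours of Calc fit (value 26) ; 7 remain.
Only 7 hours remain; take 7/14 of Hist for value 35×7/14 = 17.5.

7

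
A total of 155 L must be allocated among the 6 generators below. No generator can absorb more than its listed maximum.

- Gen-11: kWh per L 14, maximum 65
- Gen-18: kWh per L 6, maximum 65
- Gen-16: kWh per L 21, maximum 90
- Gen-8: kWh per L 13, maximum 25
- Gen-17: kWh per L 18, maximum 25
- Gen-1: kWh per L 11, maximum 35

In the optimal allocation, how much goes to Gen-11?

Rank by kWh per L: Gen-16 21 > Gen-17 18 > Gen-11 14 > Gen-8 13 > Gen-1 11 > Gen-18 6.
Gen-16: +90 to 90 (cap) → 65 left.
Give Gen-17 25 to hit its cap of 25 → 40 left.
Gen-11: +40 (room for 65) → 40. Pool exhausted.

40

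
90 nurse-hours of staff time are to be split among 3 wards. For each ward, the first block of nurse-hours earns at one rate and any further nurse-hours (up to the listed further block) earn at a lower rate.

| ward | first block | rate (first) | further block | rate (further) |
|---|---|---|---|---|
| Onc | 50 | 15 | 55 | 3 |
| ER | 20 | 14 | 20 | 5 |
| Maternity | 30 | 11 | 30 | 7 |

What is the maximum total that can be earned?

1250

Rank every tier by rate: Onc/T1 15 > ER/T1 14 > Maternity/T1 11 > Maternity/T2 7 > ER/T2 5 > Onc/T2 3.
Fill Onc T1 block (50 at 15) — 40 left.
ER T1 at 14: fill all 20 — 20 left.
Maternity/T1: +20 of 30 at 11; pool empty.
Total = 15×50 + 14×20 + 11×20 = 1250.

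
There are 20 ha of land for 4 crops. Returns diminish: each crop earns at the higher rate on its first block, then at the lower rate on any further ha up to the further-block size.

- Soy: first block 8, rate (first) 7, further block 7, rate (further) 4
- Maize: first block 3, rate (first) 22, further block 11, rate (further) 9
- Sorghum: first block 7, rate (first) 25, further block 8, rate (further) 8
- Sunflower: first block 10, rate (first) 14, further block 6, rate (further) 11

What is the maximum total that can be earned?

381

Order all 8 blocks by rate: Sorghum/T1 25 > Maize/T1 22 > Sunflower/T1 14 > Sunflower/T2 11 > Maize/T2 9 > Sorghum/T2 8 > Soy/T1 7 > Soy/T2 4.
Sorghum T1 at 25: fill all 7 ; 13 left.
Maize T1 at 22: fill all 3 ; 10 left.
Sunflower/T1 (14): +10 ; 0 left.
Total = 25×7 + 22×3 + 14×10 = 381.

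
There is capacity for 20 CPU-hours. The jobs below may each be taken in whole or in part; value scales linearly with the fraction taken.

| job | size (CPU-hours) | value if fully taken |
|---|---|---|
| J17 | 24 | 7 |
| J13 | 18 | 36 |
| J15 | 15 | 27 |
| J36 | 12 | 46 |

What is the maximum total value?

Sort by value density: J36 46/12≈3.83, J13 36/18≈2, J15 27/15≈1.8, J17 7/24≈0.292.
All 12 CPU-hours of J36 fit (value 46) → 8 remain.
Fill the last 8 CPU-hours with part of J13: 8/18 of it earns 16.
Total value = 62.

62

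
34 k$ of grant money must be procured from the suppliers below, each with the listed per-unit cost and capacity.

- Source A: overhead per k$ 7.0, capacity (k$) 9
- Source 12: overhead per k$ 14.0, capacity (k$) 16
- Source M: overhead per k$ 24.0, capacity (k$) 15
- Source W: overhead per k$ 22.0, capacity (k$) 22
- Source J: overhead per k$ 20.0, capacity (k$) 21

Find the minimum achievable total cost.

Use suppliers in increasing cost order.
Source A (7.0): use full 9 — 25 k$ to go.
Source 12 at 14.0: take all 16 k$ — 9 still needed.
Source J at 20.0: take 9 of its 21 — requirement met.
Source W, Source M: unused.
Cost = 9×7.0 + 16×14.0 + 9×20.0 = 467.

467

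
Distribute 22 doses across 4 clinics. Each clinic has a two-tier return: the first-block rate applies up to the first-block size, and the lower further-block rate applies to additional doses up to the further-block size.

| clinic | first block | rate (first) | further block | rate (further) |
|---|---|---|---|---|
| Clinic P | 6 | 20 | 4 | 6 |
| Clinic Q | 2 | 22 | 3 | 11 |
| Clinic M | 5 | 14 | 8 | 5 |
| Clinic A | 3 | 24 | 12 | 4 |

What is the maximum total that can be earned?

357

Rank every tier by rate: Clinic A/first 24 > Clinic Q/first 22 > Clinic P/first 20 > Clinic M/first 14 > Clinic Q/second 11 > Clinic P/second 6 > Clinic M/second 5 > Clinic A/second 4.
Fill Clinic A first block (3 at 24) → 19 left.
Fill Clinic Q first block (2 at 22) → 17 left.
Clinic P first at 20: fill all 6 → 11 left.
Clinic M/first (14): +5 → 6 left.
Clinic Q second at 11: fill all 3 → 3 left.
3 remain; put them into Clinic P second at 6.
Total = 24×3 + 22×2 + 20×6 + 14×5 + 11×3 + 6×3 = 357.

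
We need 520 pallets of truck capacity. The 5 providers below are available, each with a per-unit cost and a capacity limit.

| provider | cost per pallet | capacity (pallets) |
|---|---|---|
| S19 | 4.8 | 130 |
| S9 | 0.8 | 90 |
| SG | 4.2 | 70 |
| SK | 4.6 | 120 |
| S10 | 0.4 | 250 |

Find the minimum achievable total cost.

Use providers in increasing cost order.
S10 at 0.4: take all 250 pallets — 270 still needed.
Take 90 from S9 at 0.8 — need 180 more.
SG at 4.2: take all 70 pallets — 110 still needed.
SK (4.6): take the remaining 110 — done.
S19: unused.
Cost = 250×0.4 + 90×0.8 + 70×4.2 + 110×4.6 = 972.

972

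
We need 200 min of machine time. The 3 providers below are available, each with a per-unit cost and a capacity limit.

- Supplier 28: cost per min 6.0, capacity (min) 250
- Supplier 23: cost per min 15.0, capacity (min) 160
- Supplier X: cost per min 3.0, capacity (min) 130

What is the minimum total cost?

810

Fill from the cheapest provider first.
Supplier X at 3.0: take all 130 min → 70 still needed.
Take 70 from Supplier 28 at 6.0 to finish.
Supplier 23: unused.
Cost = 130×3.0 + 70×6.0 = 810.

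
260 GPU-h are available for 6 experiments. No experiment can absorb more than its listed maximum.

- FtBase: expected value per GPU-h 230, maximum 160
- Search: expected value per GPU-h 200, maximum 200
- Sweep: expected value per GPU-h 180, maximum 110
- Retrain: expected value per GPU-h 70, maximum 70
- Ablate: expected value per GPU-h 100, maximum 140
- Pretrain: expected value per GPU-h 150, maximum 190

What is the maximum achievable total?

Highest expected value per GPU-h first: FtBase 230 > Search 200 > Sweep 180 > Pretrain 150 > Ablate 100 > Retrain 70.
FtBase: +160 to 160 (cap) → 100 left.
Only 100 left; Search takes them to reach 100.
Total = 230×160 + 200×100 = 56800.

56800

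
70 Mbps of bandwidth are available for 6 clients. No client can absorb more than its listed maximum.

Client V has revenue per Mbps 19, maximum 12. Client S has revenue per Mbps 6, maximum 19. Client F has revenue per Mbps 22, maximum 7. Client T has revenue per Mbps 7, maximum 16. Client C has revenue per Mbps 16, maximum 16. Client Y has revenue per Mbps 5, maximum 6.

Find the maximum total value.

864

Order the clients by revenue per Mbps: Client F 22 > Client V 19 > Client C 16 > Client T 7 > Client S 6 > Client Y 5.
Give Client F 7 to hit its cap of 7 → 63 left.
Client V takes 12 to reach its cap of 12 → 51 left.
Client C takes 16 to reach its cap of 16 → 35 left.
Client T takes 16 to reach its cap of 16 → 19 left.
Client S takes 19 to reach its cap of 19 → 0 left.
Total = 19×12 + 6×19 + 22×7 + 7×16 + 16×16 = 864.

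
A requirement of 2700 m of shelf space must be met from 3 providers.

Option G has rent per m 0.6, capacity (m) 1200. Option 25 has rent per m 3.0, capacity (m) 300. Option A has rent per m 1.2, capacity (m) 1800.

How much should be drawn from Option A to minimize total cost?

1500

Cheapest first:
Option G (0.6): use full 1200 ; 1500 m to go.
Option A at 1.2: take 1500 of its 1800 ; requirement met.
Option 25: unused.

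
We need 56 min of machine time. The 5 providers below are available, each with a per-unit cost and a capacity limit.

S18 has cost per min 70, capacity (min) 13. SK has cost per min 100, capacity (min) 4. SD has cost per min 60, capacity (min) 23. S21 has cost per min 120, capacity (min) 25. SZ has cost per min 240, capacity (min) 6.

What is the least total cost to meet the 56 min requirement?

Use providers in increasing cost order.
Take 23 from SD at 60 → need 33 more.
Take 13 from S18 at 70 → need 20 more.
Take 4 from SK at 100 → need 16 more.
S21 at 120: take 16 of its 25 → requirement met.
SZ: unused.
Cost = 23×60 + 13×70 + 4×100 + 16×120 = 4610.

4610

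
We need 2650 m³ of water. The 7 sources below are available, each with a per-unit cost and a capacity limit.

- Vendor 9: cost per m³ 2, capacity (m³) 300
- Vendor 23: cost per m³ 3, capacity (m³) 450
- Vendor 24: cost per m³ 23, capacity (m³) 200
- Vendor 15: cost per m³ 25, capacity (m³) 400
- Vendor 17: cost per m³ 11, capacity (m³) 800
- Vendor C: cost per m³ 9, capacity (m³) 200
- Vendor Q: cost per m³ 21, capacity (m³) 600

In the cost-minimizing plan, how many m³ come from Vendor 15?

Cheapest first:
Take 300 from Vendor 9 at 2 — need 2350 more.
Vendor 23 at 3: take all 450 m³ — 1900 still needed.
Vendor C (9): use full 200 — 1700 m³ to go.
Vendor 17 at 11: take all 800 m³ — 900 still needed.
Take 600 from Vendor Q at 21 — need 300 more.
Vendor 24 (23): use full 200 — 100 m³ to go.
Vendor 15 at 25: take 100 of its 400 — requirement met.

100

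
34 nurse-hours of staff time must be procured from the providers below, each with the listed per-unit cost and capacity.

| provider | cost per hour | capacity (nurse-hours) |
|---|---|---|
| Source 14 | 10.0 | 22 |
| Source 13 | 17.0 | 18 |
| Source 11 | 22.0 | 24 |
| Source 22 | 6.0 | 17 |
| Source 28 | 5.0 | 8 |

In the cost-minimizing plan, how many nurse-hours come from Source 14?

9

Use providers in increasing cost order.
Source 28 (5.0): use full 8 ; 26 nurse-hours to go.
Take 17 from Source 22 at 6.0 ; need 9 more.
Source 14 at 10.0: take 9 of its 22 ; requirement met.
Source 13, Source 11: unused.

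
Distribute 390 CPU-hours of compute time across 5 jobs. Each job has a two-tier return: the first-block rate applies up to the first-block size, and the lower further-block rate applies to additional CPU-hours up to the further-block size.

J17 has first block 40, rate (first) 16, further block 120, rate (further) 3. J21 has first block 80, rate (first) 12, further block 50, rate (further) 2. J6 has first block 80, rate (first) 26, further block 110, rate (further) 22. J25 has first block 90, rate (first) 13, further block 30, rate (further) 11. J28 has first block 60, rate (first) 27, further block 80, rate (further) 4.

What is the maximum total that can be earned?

Rank every tier by rate: J28/T1 27 > J6/T1 26 > J6/T2 22 > J17/T1 16 > J25/T1 13 > J21/T1 12 > J25/T2 11 > J28/T2 4 > J17/T2 3 > J21/T2 2.
J28/T1 (27): +60 — 330 left.
J6 T1 at 26: fill all 80 — 250 left.
Fill J6 T2 block (110 at 22) — 140 left.
J17/T1 (16): +40 — 100 left.
J25/T1 (13): +90 — 10 left.
10 remain; put them into J21 T1 at 12.
Total = 27×60 + 26×80 + 22×110 + 16×40 + 13×90 + 12×10 = 8050.

8050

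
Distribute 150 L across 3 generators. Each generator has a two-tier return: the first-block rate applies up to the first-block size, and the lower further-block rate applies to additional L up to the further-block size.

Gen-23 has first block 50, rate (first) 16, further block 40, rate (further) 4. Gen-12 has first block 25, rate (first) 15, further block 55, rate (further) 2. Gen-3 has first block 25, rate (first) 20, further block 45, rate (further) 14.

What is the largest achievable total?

2325

Order all 6 blocks by rate: Gen-3/T1 20 > Gen-23/T1 16 > Gen-12/T1 15 > Gen-3/T2 14 > Gen-23/T2 4 > Gen-12/T2 2.
Fill Gen-3 T1 block (25 at 20) ; 125 left.
Gen-23 T1 at 16: fill all 50 ; 75 left.
Gen-12 T1 at 15: fill all 25 ; 50 left.
Gen-3 T2 at 14: fill all 45 ; 5 left.
Gen-23 T2 at 4: only 5 left, fill 5.
Total = 20×25 + 16×50 + 15×25 + 14×45 + 4×5 = 2325.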